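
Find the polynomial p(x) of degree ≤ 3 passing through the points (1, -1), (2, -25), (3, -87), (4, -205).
-3*x**3 - x**2 + 3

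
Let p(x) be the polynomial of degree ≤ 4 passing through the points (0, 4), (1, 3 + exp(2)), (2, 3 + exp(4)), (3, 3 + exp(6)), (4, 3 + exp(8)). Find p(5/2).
-5*exp(8)/128 - 5*exp(2)/32 + 387/128 + 45*exp(4)/64 + 15*exp(6)/32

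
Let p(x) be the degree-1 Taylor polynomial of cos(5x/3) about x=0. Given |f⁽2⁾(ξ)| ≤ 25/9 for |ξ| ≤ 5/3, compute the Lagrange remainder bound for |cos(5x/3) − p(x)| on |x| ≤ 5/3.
625/162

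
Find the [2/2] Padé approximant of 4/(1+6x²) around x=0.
4/(6*x**2 + 1)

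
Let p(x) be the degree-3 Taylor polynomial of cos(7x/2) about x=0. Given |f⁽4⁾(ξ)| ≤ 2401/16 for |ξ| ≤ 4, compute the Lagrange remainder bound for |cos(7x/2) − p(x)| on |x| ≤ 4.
4802/3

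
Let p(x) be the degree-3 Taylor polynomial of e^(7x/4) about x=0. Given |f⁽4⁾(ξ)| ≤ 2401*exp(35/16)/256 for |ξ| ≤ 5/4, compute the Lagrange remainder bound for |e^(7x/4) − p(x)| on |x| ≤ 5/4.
1500625*exp(35/16)/1572864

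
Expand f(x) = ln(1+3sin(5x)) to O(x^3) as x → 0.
15*x - 225*x**2/2 + O(x**3)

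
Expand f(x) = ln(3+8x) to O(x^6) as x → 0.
log(3) + 8*x/3 - 32*x**2/9 + 512*x**3/81 - 1024*x**4/81 + 32768*x**5/1215 + O(x**6)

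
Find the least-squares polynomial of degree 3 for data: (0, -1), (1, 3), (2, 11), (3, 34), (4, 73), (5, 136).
-52/63 + (356/189)x + (83/252)x² + (103/108)x³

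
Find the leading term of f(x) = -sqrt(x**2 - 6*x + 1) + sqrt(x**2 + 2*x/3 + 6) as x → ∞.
10/3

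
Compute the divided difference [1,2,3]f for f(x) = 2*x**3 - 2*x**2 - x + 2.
10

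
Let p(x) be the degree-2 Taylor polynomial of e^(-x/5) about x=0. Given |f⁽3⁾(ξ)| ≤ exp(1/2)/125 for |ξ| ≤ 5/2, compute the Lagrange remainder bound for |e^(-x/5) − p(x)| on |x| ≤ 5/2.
exp(1/2)/48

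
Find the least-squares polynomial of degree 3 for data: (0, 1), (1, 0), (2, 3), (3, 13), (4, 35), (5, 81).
44/63 + (290/189)x + (-613/252)x² + (115/108)x³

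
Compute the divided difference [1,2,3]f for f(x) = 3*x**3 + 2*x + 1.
18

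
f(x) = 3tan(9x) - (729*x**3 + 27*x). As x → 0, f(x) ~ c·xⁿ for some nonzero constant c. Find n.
5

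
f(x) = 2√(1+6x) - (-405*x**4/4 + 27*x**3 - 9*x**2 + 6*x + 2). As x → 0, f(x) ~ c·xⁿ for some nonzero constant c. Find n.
5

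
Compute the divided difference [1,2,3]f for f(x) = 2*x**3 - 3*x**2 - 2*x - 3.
9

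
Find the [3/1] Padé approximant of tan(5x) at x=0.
125*x**3/3 + 5*x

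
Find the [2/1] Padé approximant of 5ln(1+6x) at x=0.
30*x*(x + 1)/(4*x + 1)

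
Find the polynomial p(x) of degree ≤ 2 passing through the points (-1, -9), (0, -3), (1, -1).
-2*x**2 + 4*x - 3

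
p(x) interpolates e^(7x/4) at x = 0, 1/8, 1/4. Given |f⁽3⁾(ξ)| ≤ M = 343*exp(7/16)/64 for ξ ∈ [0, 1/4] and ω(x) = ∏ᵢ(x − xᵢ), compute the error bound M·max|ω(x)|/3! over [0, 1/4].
343*sqrt(3)*exp(7/16)/884736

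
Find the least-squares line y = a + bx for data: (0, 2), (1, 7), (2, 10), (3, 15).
a = 11/5, b = 21/5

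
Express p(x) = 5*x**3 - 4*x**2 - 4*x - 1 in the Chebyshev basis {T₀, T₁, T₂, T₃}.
(-3)T₀ + (-1/4)T₁ + (-2)T₂ + (5/4)T₃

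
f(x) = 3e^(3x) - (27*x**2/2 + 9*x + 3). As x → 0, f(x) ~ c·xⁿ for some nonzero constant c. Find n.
3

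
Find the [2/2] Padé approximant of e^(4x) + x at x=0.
(-13*x**2/3 + 2*x + 1)/(8*x**2/3 - 3*x + 1)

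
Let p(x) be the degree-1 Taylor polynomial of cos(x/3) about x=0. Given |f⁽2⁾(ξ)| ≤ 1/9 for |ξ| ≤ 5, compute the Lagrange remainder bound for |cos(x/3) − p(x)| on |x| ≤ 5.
25/18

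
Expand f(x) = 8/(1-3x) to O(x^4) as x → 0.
8 + 24*x + 72*x**2 + 216*x**3 + O(x**4)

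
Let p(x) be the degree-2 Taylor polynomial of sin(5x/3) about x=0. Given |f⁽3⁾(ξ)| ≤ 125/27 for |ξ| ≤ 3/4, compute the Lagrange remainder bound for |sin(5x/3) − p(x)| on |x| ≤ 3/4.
125/384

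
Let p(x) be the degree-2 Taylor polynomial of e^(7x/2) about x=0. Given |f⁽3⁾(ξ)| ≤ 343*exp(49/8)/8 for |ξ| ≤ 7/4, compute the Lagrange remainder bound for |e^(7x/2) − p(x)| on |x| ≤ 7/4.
117649*exp(49/8)/3072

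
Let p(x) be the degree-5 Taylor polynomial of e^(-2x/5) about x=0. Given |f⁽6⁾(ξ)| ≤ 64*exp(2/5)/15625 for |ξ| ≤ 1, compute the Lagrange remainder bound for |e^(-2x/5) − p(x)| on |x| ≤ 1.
4*exp(2/5)/703125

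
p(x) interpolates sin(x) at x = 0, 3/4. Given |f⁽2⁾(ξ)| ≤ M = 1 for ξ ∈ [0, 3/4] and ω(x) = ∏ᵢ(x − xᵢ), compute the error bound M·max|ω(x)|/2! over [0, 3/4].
9/128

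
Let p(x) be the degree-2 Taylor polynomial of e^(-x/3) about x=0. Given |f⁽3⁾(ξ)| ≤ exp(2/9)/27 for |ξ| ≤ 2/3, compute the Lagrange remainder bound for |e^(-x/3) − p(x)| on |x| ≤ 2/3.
4*exp(2/9)/2187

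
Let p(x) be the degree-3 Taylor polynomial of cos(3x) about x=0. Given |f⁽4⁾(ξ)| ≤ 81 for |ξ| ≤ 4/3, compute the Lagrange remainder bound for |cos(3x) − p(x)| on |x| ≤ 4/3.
32/3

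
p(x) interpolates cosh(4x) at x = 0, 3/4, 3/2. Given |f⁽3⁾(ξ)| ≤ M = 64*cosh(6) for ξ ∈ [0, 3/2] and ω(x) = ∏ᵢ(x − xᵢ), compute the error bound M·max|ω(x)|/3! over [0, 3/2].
sqrt(3)*cosh(6)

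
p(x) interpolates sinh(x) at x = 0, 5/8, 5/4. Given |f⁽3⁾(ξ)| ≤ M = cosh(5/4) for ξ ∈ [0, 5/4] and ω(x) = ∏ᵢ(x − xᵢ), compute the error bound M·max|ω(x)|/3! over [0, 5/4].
125*sqrt(3)*cosh(5/4)/13824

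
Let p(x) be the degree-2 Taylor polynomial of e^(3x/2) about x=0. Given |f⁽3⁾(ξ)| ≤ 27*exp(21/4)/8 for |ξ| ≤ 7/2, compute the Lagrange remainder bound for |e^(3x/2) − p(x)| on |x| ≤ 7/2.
3087*exp(21/4)/128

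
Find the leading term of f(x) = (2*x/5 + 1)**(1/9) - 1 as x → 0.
2*x/45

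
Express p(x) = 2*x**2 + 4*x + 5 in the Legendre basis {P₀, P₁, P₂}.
(17/3)P₀ + (4)P₁ + (4/3)P₂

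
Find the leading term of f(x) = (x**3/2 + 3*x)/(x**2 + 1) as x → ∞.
x/2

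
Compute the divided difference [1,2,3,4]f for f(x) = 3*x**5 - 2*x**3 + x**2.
193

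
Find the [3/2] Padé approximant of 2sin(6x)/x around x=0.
(12 - 252*x**2/5)/(9*x**2/5 + 1)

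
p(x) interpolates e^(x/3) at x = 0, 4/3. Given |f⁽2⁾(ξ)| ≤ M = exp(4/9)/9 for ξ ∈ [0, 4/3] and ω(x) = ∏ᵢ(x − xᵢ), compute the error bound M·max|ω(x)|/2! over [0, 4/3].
2*exp(4/9)/81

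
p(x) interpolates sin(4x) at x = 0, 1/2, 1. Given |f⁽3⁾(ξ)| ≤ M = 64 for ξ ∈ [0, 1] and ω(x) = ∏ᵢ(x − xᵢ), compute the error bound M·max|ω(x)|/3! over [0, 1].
8*sqrt(3)/27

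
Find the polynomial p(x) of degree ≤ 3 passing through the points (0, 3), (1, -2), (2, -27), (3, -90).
-3*x**3 - x**2 - x + 3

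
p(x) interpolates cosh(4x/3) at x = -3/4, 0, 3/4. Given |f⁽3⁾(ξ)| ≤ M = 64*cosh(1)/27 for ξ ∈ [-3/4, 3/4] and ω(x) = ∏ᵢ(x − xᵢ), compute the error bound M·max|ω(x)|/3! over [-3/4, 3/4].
sqrt(3)*cosh(1)/27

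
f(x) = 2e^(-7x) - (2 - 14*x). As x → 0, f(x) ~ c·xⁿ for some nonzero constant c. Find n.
2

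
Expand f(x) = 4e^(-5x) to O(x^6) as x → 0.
4 - 20*x + 50*x**2 - 250*x**3/3 + 625*x**4/6 - 625*x**5/6 + O(x**6)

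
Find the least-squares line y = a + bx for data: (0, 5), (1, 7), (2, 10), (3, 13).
a = 47/10, b = 27/10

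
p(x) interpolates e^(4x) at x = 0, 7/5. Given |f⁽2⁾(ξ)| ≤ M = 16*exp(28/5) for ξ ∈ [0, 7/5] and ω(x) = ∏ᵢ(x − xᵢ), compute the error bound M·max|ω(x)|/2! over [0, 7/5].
98*exp(28/5)/25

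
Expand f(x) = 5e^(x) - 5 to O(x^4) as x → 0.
5*x + 5*x**2/2 + 5*x**3/6 + O(x**4)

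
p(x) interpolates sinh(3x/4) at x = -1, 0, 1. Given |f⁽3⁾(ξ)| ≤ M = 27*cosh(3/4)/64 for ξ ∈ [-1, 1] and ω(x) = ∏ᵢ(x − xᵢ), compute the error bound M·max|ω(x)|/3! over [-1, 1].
sqrt(3)*cosh(3/4)/64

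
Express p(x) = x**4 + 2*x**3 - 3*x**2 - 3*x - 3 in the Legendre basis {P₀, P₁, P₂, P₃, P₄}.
(-19/5)P₀ + (-9/5)P₁ + (-10/7)P₂ + (4/5)P₃ + (8/35)P₄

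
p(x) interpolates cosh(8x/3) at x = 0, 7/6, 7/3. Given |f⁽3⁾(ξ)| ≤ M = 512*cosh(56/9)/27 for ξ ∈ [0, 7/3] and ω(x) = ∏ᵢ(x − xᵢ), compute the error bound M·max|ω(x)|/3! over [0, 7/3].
21952*sqrt(3)*cosh(56/9)/19683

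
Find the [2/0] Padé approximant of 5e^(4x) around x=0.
40*x**2 + 20*x + 5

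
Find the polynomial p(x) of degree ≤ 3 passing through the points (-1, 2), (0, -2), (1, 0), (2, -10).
-3*x**3 + 3*x**2 + 2*x - 2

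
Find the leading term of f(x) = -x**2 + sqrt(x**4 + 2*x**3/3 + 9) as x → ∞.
x/3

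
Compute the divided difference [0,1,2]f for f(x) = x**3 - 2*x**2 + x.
1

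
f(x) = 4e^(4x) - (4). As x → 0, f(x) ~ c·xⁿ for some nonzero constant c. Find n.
1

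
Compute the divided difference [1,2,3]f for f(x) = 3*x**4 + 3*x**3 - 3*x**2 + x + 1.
90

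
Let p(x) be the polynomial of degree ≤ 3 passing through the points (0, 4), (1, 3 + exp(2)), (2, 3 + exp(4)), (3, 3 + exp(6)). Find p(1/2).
-5*exp(4)/16 + 53/16 + 15*exp(2)/16 + exp(6)/16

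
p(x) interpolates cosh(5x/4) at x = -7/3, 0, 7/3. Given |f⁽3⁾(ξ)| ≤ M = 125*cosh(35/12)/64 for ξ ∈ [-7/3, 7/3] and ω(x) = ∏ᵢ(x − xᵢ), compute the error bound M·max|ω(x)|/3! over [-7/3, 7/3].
42875*sqrt(3)*cosh(35/12)/46656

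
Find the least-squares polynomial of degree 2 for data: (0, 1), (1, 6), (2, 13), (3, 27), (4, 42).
37/35 + (181/70)x + (27/14)x²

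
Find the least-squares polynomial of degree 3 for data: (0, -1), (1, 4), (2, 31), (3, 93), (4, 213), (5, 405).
-10/9 + (275/189)x + (299/252)x² + (319/108)x³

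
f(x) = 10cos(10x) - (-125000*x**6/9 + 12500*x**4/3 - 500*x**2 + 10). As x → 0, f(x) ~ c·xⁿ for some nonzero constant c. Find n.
8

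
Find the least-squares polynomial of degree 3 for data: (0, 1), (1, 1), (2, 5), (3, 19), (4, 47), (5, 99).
8/9 + (289/378)x + (-179/126)x² + (28/27)x³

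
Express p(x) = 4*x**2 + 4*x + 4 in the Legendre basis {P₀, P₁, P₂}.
(16/3)P₀ + (4)P₁ + (8/3)P₂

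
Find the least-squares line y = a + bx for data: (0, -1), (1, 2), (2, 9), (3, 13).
a = -8/5, b = 49/10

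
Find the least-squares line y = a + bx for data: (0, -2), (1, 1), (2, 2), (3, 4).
a = -8/5, b = 19/10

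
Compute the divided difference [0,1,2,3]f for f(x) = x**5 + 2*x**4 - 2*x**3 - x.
35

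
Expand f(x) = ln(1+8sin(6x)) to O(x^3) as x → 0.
48*x - 1152*x**2 + O(x**3)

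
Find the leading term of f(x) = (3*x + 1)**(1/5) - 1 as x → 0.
3*x/5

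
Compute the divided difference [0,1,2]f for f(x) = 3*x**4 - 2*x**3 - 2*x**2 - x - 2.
13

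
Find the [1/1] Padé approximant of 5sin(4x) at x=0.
20*x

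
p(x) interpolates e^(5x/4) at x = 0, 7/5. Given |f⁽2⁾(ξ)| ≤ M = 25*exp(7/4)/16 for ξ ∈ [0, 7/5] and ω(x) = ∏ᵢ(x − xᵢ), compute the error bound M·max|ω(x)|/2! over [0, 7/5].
49*exp(7/4)/128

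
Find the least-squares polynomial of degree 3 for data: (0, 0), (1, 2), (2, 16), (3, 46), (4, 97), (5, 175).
-1/14 + (-145/84)x + (89/28)x² + (5/6)x³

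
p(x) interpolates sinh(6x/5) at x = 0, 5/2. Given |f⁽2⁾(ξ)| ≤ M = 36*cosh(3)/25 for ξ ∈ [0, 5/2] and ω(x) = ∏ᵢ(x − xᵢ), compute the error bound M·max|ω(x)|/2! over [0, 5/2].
9*cosh(3)/8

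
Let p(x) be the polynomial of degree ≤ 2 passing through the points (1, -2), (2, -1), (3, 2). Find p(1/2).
-7/4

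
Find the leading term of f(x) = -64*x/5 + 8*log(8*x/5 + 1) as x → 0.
-256*x**2/25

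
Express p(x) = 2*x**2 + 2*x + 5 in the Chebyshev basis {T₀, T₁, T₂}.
(6)T₀ + (2)T₁ + T₂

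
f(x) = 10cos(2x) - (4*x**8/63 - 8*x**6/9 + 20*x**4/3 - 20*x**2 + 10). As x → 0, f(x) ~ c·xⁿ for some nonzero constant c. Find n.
10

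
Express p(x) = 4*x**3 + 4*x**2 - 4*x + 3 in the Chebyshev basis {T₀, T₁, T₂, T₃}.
(5)T₀ - T₁ + (2)T₂ + T₃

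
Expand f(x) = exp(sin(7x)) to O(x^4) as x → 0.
1 + 7*x + 49*x**2/2 + O(x**4)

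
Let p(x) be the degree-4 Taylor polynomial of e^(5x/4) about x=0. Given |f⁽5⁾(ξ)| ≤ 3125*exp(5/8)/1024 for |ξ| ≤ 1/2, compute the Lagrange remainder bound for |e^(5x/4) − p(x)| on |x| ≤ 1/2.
625*exp(5/8)/786432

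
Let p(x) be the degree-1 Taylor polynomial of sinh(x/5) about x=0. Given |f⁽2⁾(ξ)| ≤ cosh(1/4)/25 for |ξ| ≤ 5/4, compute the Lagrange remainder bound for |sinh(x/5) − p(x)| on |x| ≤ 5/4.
cosh(1/4)/32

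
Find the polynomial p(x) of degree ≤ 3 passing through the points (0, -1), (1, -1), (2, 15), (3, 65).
3*x**3 - x**2 - 2*x - 1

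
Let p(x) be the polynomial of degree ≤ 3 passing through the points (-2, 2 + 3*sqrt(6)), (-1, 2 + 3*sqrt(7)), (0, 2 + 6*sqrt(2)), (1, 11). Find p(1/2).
-15*sqrt(7)/16 + 3*sqrt(6)/16 + 77/16 + 45*sqrt(2)/8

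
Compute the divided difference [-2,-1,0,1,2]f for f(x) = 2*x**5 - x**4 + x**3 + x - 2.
-1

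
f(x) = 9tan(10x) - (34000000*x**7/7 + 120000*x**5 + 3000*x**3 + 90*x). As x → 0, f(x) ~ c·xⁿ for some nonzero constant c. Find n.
9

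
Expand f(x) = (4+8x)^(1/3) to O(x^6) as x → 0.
2**(2/3) + 2*2**(2/3)*x/3 - 4*2**(2/3)*x**2/9 + 40*2**(2/3)*x**3/81 - 160*2**(2/3)*x**4/243 + 704*2**(2/3)*x**5/729 + O(x**6)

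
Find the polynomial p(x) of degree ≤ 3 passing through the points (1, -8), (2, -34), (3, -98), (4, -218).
-3*x**3 - x**2 - 2*x - 2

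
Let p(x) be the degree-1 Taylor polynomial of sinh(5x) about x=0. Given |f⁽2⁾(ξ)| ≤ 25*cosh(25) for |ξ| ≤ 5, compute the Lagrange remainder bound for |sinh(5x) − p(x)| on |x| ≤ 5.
625*cosh(25)/2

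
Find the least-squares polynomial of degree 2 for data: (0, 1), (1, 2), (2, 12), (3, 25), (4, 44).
4/7 + (-17/70)x + (39/14)x²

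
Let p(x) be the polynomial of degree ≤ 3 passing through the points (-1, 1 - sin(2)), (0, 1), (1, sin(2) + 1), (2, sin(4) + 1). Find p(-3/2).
-7*sin(2)/8 - 5*sin(4)/16 + 1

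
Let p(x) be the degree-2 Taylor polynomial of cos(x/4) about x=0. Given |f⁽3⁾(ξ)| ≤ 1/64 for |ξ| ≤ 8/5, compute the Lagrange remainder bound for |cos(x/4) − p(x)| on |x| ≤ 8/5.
4/375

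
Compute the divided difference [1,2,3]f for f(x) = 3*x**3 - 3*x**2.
15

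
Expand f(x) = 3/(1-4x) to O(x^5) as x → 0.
3 + 12*x + 48*x**2 + 192*x**3 + 768*x**4 + O(x**5)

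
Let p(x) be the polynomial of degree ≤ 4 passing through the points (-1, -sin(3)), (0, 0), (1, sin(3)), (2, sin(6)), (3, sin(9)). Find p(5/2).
35*sin(6)/32 - 65*sin(3)/128 + 35*sin(9)/128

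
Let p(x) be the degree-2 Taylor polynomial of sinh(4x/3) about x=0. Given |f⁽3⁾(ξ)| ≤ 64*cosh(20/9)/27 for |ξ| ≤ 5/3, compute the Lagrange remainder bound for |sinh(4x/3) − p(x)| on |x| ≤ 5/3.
4000*cosh(20/9)/2187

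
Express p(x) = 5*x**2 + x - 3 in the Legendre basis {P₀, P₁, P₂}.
(-4/3)P₀ + P₁ + (10/3)P₂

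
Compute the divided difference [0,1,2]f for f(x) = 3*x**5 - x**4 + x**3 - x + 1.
41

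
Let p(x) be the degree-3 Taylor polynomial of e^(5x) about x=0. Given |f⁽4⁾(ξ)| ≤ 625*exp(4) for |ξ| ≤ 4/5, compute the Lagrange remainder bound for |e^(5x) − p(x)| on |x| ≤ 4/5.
32*exp(4)/3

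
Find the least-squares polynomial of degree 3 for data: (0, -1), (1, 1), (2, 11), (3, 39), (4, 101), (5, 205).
-62/63 + (887/378)x + (-146/63)x² + (109/54)x³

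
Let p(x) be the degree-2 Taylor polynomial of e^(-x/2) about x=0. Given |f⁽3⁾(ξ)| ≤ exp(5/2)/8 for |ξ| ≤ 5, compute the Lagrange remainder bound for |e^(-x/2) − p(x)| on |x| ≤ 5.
125*exp(5/2)/48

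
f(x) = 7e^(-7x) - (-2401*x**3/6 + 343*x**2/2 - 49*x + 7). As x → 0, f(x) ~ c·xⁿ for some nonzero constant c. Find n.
4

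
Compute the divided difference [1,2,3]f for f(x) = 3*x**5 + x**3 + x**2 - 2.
277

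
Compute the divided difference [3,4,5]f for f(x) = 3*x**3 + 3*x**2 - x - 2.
39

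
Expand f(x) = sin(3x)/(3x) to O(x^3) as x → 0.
1 - 3*x**2/2 + O(x**3)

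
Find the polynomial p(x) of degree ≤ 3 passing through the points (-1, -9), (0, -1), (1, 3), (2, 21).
3*x**3 - 2*x**2 + 3*x - 1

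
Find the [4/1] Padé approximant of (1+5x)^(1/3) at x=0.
(625*x**4/243 - 200*x**3/81 + 10*x**2/3 + 16*x/3 + 1)/(11*x/3 + 1)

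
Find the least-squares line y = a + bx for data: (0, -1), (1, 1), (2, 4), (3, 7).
a = -13/10, b = 27/10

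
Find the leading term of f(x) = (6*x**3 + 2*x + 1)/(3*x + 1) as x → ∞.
2*x**2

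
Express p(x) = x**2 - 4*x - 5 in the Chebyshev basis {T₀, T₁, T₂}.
(-9/2)T₀ + (-4)T₁ + (1/2)T₂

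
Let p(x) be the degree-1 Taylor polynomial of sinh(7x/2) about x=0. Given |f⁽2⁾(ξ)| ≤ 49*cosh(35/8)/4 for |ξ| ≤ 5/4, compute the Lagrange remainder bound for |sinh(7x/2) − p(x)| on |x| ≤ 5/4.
1225*cosh(35/8)/128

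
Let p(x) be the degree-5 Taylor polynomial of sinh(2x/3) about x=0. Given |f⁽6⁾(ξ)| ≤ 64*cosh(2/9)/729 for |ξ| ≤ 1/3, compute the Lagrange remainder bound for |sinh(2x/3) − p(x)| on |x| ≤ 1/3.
4*cosh(2/9)/23914845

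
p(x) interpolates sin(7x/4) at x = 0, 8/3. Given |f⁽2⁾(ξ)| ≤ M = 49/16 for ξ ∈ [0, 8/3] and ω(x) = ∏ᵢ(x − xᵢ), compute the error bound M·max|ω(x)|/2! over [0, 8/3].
49/18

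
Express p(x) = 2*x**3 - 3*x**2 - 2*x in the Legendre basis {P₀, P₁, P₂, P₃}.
-P₀ + (-4/5)P₁ + (-2)P₂ + (4/5)P₃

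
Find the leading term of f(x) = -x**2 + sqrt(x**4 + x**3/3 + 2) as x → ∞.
x/6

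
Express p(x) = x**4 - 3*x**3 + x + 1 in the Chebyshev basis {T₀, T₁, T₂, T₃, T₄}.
(11/8)T₀ + (-5/4)T₁ + (1/2)T₂ + (-3/4)T₃ + (1/8)T₄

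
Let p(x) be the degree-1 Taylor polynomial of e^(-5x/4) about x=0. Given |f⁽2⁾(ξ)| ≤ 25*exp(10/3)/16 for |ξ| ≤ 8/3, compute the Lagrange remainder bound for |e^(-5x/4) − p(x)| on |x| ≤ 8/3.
50*exp(10/3)/9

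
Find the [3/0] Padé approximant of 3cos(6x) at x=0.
3 - 54*x**2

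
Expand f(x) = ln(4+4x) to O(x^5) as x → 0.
log(4) + x - x**2/2 + x**3/3 - x**4/4 + O(x**5)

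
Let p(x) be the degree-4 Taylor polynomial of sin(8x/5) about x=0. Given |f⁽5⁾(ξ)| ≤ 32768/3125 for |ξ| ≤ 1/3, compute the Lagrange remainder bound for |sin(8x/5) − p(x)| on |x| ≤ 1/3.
4096/11390625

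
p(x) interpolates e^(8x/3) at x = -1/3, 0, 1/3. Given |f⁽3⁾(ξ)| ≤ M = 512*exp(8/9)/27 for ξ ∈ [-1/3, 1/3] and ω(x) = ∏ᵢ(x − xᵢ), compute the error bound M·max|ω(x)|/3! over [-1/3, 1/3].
512*sqrt(3)*exp(8/9)/19683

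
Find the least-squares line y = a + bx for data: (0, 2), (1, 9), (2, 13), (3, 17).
a = 29/10, b = 49/10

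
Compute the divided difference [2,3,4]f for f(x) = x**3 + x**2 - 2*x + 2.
10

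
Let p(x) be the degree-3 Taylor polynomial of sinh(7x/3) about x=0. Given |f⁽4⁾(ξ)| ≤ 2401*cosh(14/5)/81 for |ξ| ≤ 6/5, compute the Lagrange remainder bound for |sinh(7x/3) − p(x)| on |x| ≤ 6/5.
4802*cosh(14/5)/1875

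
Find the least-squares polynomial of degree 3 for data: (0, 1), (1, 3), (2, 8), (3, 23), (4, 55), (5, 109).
67/63 + (821/378)x + (-187/126)x² + (29/27)x³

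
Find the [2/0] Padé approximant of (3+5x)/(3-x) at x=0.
2*x**2/3 + 2*x + 1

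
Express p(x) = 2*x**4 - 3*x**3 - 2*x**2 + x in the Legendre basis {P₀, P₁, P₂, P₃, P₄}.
(-4/15)P₀ + (-4/5)P₁ + (-4/21)P₂ + (-6/5)P₃ + (16/35)P₄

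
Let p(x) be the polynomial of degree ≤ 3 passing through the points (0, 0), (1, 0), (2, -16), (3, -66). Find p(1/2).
7/8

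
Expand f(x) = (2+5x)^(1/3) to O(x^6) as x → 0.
2**(1/3) + 5*2**(1/3)*x/6 - 25*2**(1/3)*x**2/36 + 625*2**(1/3)*x**3/648 - 3125*2**(1/3)*x**4/1944 + 34375*2**(1/3)*x**5/11664 + O(x**6)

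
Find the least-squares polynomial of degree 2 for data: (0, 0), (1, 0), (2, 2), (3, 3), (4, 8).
3/35 + (-47/70)x + (9/14)x²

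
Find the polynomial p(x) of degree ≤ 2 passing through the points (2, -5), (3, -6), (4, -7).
-x - 3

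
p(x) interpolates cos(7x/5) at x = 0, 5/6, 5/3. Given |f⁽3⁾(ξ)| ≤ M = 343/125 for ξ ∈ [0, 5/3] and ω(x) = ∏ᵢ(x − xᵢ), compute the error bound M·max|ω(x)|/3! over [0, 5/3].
343*sqrt(3)/5832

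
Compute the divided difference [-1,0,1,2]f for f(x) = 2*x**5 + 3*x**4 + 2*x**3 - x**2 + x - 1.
18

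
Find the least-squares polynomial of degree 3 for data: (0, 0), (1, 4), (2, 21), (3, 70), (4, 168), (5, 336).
-1/21 + (248/63)x + (-61/21)x² + (28/9)x³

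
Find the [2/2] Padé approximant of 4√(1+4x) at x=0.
(20*x**2 + 20*x + 4)/(x**2 + 3*x + 1)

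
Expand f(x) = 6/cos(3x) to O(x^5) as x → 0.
6 + 27*x**2 + 405*x**4/4 + O(x**5)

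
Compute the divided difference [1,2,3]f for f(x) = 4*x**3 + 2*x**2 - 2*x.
26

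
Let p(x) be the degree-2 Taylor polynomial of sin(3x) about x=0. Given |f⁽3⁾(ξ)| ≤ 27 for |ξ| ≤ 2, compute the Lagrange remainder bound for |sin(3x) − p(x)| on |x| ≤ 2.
36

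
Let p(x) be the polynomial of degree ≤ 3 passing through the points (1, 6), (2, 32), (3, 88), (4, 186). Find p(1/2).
1/2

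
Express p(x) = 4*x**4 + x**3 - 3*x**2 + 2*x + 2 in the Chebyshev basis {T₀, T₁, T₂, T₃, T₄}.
(2)T₀ + (11/4)T₁ + (1/2)T₂ + (1/4)T₃ + (1/2)T₄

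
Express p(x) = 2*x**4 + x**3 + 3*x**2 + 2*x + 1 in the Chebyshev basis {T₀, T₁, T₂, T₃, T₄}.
(13/4)T₀ + (11/4)T₁ + (5/2)T₂ + (1/4)T₃ + (1/4)T₄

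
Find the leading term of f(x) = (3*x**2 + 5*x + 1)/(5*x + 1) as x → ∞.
3*x/5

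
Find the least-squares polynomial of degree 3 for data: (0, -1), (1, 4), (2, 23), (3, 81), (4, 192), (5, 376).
-95/126 + (1217/756)x + (-107/126)x² + (337/108)x³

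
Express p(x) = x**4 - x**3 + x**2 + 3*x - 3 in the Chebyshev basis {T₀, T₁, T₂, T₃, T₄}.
(-17/8)T₀ + (9/4)T₁ + T₂ + (-1/4)T₃ + (1/8)T₄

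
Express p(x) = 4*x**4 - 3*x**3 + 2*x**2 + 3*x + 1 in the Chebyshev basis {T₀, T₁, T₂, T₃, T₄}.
(7/2)T₀ + (3/4)T₁ + (3)T₂ + (-3/4)T₃ + (1/2)T₄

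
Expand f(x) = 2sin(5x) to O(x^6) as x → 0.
10*x - 125*x**3/3 + 625*x**5/12 + O(x**6)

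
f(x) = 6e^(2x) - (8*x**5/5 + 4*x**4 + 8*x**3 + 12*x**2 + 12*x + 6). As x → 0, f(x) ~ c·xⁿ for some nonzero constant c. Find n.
6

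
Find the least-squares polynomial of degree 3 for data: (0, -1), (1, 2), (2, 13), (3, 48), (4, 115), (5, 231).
-61/63 + (919/378)x + (-457/252)x² + (229/108)x³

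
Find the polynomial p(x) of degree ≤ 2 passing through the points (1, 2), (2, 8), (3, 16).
x**2 + 3*x - 2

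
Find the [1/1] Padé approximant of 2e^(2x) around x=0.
(2*x + 2)/(1 - x)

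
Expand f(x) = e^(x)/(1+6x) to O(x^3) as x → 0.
1 - 5*x + 61*x**2/2 + O(x**3)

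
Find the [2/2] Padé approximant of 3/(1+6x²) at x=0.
3/(6*x**2 + 1)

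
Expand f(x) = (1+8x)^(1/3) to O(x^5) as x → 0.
1 + 8*x/3 - 64*x**2/9 + 2560*x**3/81 - 40960*x**4/243 + O(x**5)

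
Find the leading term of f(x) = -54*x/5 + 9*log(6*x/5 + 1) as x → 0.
-162*x**2/25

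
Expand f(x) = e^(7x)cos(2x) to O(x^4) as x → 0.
1 + 7*x + 45*x**2/2 + 259*x**3/6 + O(x**4)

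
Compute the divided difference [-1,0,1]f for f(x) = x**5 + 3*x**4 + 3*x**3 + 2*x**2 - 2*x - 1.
5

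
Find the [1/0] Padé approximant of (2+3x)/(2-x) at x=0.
2*x + 1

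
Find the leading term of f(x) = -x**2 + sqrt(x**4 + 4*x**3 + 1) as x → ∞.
2*x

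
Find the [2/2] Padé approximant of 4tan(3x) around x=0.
12*x/(1 - 3*x**2)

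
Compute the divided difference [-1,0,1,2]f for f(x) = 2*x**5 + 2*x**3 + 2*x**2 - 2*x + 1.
12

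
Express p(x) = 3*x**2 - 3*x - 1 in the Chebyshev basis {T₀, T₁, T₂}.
(1/2)T₀ + (-3)T₁ + (3/2)T₂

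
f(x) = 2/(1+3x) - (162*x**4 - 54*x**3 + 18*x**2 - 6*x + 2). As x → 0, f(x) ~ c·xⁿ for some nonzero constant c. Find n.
5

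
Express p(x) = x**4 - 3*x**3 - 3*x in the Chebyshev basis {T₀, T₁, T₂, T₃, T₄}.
(3/8)T₀ + (-21/4)T₁ + (1/2)T₂ + (-3/4)T₃ + (1/8)T₄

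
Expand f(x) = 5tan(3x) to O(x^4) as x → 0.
15*x + 45*x**3 + O(x**4)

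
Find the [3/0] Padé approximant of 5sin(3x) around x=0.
-45*x**3/2 + 15*x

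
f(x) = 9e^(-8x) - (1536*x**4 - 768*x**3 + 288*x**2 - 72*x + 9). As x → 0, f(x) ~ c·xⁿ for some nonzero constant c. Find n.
5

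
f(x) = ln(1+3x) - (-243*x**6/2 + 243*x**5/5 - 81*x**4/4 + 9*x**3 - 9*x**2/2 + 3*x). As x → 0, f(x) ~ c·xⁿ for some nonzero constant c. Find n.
7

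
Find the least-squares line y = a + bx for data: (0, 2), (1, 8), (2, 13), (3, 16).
a = 27/10, b = 47/10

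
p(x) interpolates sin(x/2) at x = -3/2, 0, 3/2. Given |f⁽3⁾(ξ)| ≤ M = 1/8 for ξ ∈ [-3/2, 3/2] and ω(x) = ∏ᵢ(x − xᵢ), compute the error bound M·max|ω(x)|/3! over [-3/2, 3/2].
sqrt(3)/64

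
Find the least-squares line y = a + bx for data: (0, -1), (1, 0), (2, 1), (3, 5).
a = -8/5, b = 19/10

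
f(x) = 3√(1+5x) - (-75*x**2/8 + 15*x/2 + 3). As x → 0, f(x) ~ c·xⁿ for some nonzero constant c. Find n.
3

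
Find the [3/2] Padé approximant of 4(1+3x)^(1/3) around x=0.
(28*x**3/15 + 84*x**2/5 + 84*x/5 + 4)/(2*x**2 + 16*x/5 + 1)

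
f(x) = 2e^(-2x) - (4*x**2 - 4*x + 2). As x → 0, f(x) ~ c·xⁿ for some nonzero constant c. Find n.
3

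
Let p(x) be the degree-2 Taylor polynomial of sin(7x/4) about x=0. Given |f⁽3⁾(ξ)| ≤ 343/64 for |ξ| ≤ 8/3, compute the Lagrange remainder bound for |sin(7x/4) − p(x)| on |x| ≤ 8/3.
1372/81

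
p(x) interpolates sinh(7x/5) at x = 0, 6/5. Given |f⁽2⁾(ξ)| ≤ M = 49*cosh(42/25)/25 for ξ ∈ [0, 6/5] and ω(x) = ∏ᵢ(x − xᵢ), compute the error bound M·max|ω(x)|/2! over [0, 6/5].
441*cosh(42/25)/1250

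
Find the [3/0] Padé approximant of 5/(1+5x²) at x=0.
5 - 25*x**2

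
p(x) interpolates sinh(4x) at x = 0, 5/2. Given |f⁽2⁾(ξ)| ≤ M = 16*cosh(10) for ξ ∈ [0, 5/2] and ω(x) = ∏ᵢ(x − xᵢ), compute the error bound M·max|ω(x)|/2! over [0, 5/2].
25*cosh(10)/2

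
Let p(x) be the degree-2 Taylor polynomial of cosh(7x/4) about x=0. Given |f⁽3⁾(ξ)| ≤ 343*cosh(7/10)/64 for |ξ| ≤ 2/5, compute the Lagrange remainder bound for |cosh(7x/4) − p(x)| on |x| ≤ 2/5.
343*cosh(7/10)/6000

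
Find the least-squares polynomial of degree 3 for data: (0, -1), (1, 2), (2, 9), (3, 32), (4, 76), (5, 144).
-83/126 + (53/756)x + (29/63)x² + (115/108)x³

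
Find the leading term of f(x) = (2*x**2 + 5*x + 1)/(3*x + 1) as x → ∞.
2*x/3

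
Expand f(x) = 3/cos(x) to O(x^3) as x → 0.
3 + 3*x**2/2 + O(x**3)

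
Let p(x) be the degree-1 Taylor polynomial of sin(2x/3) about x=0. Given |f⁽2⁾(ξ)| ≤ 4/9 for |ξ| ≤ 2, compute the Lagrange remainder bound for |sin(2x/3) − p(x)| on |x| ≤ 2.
8/9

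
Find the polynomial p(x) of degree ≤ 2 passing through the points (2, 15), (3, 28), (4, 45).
2*x**2 + 3*x + 1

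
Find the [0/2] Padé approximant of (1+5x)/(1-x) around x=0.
1/(30*x**2 - 6*x + 1)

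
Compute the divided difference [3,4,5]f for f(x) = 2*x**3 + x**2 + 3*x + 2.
25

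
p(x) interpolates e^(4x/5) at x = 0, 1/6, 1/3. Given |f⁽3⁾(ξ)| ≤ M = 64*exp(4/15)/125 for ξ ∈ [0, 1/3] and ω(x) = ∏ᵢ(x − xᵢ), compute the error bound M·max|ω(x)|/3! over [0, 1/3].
8*sqrt(3)*exp(4/15)/91125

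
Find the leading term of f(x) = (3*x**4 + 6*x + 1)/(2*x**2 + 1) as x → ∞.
3*x**2/2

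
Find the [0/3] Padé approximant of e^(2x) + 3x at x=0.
1/(-319*x**3/3 + 23*x**2 - 5*x + 1)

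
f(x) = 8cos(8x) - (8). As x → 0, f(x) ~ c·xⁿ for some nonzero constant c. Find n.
2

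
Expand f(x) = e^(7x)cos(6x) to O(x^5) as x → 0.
1 + 7*x + 13*x**2/2 - 413*x**3/6 - 6887*x**4/24 + O(x**5)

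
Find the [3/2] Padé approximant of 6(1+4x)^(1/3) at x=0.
(896*x**3/135 + 224*x**2/5 + 168*x/5 + 6)/(32*x**2/9 + 64*x/15 + 1)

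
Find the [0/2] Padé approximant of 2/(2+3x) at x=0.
1/(3*x/2 + 1)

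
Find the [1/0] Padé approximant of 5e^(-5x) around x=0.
5 - 25*x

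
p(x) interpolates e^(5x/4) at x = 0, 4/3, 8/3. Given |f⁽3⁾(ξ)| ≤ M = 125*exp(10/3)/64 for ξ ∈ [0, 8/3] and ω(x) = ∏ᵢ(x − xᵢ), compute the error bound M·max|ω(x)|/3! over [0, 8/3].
125*sqrt(3)*exp(10/3)/729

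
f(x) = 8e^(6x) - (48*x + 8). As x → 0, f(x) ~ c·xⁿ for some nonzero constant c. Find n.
2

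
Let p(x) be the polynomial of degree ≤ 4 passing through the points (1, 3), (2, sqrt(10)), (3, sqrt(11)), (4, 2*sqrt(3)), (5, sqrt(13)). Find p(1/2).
-105*sqrt(10)/32 - 45*sqrt(3)/16 + 35*sqrt(13)/128 + 945/128 + 189*sqrt(11)/64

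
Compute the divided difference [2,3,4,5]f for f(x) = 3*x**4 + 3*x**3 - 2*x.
45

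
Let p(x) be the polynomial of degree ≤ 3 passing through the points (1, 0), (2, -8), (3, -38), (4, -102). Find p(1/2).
-1/2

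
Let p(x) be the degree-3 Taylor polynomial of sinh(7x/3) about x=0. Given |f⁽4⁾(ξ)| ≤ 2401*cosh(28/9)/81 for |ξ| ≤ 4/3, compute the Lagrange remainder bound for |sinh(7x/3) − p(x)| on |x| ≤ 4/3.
76832*cosh(28/9)/19683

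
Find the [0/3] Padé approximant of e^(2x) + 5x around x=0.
1/(-949*x**3/3 + 47*x**2 - 7*x + 1)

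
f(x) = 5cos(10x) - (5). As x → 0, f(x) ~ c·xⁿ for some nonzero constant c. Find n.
2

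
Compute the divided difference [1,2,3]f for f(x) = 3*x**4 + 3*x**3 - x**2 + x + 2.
92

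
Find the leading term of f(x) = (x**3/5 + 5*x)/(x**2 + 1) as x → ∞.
x/5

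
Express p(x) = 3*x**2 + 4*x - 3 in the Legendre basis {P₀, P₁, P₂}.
(-2)P₀ + (4)P₁ + (2)P₂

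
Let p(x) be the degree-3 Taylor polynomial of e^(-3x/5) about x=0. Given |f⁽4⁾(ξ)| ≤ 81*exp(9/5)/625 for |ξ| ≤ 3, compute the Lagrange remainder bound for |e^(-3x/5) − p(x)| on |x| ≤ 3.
2187*exp(9/5)/5000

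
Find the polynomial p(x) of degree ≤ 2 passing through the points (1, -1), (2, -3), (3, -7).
-x**2 + x - 1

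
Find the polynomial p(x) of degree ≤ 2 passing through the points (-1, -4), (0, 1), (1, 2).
-2*x**2 + 3*x + 1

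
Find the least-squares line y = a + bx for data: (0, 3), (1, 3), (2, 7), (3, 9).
a = 11/5, b = 11/5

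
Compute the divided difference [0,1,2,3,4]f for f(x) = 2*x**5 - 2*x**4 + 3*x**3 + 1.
18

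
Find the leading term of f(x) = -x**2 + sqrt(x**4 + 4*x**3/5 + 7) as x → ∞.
2*x/5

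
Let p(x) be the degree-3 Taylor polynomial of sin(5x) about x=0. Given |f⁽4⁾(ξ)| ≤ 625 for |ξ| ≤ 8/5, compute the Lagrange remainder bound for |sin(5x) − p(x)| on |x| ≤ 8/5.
512/3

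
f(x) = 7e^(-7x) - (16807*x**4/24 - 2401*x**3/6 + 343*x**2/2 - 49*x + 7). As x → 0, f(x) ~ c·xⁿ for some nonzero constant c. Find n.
5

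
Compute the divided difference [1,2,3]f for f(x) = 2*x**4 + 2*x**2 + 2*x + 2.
52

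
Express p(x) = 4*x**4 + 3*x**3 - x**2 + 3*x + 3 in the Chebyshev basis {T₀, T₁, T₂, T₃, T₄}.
(4)T₀ + (21/4)T₁ + (3/2)T₂ + (3/4)T₃ + (1/2)T₄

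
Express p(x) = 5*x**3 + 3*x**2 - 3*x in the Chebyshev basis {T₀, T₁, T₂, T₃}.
(3/2)T₀ + (3/4)T₁ + (3/2)T₂ + (5/4)T₃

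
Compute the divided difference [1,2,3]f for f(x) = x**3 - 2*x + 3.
6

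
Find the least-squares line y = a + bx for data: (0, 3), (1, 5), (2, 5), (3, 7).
a = 16/5, b = 6/5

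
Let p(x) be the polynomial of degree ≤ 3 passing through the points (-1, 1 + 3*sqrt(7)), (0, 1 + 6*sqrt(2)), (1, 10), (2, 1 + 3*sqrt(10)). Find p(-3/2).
-105*sqrt(2)/8 - 15*sqrt(10)/16 + 205/16 + 105*sqrt(7)/16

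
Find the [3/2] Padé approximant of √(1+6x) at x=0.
(27*x**3/4 + 81*x**2/4 + 9*x + 1)/(27*x**2/4 + 6*x + 1)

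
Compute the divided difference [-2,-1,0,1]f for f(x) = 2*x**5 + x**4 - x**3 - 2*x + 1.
7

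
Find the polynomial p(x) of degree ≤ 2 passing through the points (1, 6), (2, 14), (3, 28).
3*x**2 - x + 4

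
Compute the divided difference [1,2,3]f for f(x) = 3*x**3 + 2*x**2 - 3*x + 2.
20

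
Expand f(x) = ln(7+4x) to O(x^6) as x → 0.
log(7) + 4*x/7 - 8*x**2/49 + 64*x**3/1029 - 64*x**4/2401 + 1024*x**5/84035 + O(x**6)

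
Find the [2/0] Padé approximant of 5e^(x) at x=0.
5*x**2/2 + 5*x + 5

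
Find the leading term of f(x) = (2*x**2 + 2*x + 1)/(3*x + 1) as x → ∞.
2*x/3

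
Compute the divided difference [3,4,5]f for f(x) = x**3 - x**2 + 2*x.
11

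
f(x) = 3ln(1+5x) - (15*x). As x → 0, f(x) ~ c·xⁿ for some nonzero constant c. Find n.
2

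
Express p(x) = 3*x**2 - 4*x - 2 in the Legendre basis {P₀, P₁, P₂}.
-P₀ + (-4)P₁ + (2)P₂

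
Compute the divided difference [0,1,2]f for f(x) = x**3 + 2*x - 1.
3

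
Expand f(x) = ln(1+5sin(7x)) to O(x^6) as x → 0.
35*x - 1225*x**2/2 + 84035*x**3/6 - 4381825*x**4/12 + 243718307*x**5/24 + O(x**6)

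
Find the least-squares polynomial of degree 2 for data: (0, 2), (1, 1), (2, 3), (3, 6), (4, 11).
13/7 + (-99/70)x + (13/14)x²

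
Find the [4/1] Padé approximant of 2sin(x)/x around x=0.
x**4/60 - x**2/3 + 2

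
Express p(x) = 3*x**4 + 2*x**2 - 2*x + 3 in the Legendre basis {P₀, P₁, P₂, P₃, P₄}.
(64/15)P₀ + (-2)P₁ + (64/21)P₂ + (24/35)P₄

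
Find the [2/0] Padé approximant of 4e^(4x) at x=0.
32*x**2 + 16*x + 4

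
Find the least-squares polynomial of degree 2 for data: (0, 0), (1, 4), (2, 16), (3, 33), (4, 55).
-12/35 + (153/70)x + (41/14)x²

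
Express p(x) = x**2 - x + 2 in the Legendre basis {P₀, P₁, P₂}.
(7/3)P₀ - P₁ + (2/3)P₂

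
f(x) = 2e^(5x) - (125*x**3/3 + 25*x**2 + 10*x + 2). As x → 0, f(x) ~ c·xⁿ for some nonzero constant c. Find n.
4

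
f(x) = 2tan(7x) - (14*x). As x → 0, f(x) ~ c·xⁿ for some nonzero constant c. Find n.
3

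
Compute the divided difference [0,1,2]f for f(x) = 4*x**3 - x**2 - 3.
11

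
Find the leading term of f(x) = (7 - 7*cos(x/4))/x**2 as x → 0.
7/32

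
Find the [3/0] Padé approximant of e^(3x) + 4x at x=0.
9*x**3/2 + 9*x**2/2 + 7*x + 1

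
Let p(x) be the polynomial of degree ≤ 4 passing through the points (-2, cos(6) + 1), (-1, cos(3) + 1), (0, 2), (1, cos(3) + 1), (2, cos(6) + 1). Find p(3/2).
21*cos(3)/16 + 15*cos(6)/64 + 29/64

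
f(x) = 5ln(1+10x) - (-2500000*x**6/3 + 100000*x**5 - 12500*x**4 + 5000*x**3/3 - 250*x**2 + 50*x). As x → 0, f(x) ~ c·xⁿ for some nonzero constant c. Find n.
7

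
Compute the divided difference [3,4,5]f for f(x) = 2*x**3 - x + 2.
24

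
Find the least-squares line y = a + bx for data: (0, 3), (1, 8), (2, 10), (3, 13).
a = 37/10, b = 16/5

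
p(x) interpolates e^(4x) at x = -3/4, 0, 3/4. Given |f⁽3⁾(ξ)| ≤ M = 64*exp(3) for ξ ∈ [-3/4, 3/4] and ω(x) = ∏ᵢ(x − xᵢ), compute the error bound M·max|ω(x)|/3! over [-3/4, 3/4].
sqrt(3)*exp(3)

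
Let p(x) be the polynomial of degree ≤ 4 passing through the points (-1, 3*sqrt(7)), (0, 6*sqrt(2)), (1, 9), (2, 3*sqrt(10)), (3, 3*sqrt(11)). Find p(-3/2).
-315*sqrt(2)/16 - 135*sqrt(10)/32 + 105*sqrt(11)/128 + 945*sqrt(7)/128 + 1701/64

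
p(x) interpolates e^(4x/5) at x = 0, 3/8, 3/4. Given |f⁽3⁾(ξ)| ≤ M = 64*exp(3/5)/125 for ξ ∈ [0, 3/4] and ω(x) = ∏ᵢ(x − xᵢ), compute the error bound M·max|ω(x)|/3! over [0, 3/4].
sqrt(3)*exp(3/5)/1000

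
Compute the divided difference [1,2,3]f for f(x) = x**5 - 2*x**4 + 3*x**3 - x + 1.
58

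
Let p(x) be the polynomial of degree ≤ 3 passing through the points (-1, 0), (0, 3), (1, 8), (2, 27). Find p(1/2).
9/2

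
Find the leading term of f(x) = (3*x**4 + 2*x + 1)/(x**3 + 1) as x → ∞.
3*x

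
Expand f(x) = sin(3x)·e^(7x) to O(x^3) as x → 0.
3*x + 21*x**2 + O(x**3)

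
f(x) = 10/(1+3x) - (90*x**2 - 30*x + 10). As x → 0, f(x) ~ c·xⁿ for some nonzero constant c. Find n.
3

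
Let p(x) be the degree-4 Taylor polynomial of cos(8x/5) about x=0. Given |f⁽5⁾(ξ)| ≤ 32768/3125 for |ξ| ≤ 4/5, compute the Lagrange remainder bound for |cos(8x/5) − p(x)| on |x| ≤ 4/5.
4194304/146484375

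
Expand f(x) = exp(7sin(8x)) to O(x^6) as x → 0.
1 + 56*x + 1568*x**2 + 28672*x**3 + 376320*x**4 + 54820864*x**5/15 + O(x**6)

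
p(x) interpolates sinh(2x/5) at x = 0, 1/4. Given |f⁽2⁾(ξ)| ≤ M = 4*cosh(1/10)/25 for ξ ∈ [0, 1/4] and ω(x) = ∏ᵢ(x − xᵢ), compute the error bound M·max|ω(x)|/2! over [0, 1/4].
cosh(1/10)/800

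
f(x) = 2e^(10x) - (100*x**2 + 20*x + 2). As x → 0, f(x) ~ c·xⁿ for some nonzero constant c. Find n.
3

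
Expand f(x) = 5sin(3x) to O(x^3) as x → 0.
15*x + O(x**3)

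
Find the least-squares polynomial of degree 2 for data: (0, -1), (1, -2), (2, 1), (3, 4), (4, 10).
-6/5 + (-6/5)x + x²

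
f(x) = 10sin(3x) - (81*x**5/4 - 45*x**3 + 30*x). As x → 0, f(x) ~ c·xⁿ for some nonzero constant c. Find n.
7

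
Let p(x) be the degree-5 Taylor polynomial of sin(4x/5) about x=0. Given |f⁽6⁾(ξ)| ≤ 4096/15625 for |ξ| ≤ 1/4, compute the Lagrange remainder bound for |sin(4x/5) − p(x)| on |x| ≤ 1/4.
1/11250000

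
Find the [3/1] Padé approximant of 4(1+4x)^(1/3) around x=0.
(-256*x**3/81 + 64*x**2/9 + 16*x + 4)/(8*x/3 + 1)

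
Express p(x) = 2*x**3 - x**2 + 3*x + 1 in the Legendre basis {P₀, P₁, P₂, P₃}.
(2/3)P₀ + (21/5)P₁ + (-2/3)P₂ + (4/5)P₃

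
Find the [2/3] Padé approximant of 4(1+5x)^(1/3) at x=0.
(350*x**2/9 + 80*x/3 + 4)/(-125*x**3/162 + 25*x**2/6 + 5*x + 1)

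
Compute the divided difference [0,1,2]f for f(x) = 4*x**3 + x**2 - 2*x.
13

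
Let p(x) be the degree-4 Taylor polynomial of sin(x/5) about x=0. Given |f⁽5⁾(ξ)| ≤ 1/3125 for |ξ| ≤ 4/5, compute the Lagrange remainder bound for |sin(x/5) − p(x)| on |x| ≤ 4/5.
128/146484375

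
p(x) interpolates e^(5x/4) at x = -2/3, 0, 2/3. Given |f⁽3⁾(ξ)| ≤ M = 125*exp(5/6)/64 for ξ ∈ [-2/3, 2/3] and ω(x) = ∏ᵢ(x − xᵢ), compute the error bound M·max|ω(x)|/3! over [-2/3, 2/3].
125*sqrt(3)*exp(5/6)/5832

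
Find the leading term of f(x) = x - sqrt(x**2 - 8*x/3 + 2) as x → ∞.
4/3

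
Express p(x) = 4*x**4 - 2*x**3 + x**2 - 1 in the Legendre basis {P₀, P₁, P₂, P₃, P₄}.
(2/15)P₀ + (-6/5)P₁ + (62/21)P₂ + (-4/5)P₃ + (32/35)P₄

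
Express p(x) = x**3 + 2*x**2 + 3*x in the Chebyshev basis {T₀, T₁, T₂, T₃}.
T₀ + (15/4)T₁ + T₂ + (1/4)T₃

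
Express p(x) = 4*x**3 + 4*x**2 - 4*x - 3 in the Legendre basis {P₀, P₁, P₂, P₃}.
(-5/3)P₀ + (-8/5)P₁ + (8/3)P₂ + (8/5)P₃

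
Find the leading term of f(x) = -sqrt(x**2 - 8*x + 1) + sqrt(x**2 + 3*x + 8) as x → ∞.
11/2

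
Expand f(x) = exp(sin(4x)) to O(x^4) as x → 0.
1 + 4*x + 8*x**2 + O(x**4)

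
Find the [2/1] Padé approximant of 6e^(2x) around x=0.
(4*x**2 + 8*x + 6)/(1 - 2*x/3)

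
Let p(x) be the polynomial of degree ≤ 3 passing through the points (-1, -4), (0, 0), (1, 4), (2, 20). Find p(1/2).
5/4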